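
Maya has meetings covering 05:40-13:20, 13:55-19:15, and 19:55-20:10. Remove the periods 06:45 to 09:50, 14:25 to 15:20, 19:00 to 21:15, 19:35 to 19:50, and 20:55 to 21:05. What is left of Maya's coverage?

05:40-06:45, 09:50-13:20, 13:55-14:25, 15:20-19:00

Merge the second list: 06:45-09:50, 14:25-15:20, 19:00-21:15.
05:40-13:20 with B removed leaves 05:40-06:45, 09:50-13:20.
13:55-19:15 with B removed leaves 13:55-14:25, 15:20-19:00.
19:55-20:10 lies entirely inside B → drops out.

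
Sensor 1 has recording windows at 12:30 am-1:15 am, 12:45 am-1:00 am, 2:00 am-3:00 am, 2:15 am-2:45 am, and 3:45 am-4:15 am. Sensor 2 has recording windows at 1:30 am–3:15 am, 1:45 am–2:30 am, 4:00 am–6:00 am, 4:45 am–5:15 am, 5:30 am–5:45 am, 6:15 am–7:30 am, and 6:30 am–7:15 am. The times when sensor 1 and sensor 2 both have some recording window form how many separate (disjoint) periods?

A, merged: 12:30 am–1:15 am, 2:00 am–3:00 am, 3:45 am–4:15 am.
B, merged: 1:30 am–3:15 am, 4:00 am–6:00 am, 6:15 am–7:30 am.
A ∩ B = 2:00 am–3:00 am, 4:00 am–4:15 am.
That is 2 disjoint pieces.

2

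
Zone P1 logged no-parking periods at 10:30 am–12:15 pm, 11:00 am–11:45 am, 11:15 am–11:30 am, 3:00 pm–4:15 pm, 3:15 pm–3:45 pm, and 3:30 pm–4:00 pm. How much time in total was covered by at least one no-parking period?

Merged: 10:30 am–12:15 pm, 3:00 pm–4:15 pm.
Lengths: 1 h 45 min + 1 h 15 min = 3 h.

3 h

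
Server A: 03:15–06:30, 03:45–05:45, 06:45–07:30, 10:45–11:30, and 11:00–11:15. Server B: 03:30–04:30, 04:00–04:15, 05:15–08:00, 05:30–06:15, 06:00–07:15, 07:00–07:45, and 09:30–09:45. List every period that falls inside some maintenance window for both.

03:30-04:30, 05:15-06:30, 06:45-07:30

Merge the first list: 03:15-06:30, 06:45-07:30, 10:45-11:30.
Merge the second list: 03:30-04:30, 05:15-08:00, 09:30-09:45.
03:15-06:30 meets the second set on 03:30-04:30, 05:15-06:30.
06:45-07:30 meets the second set on 06:45-07:30.
10:45-11:30: no overlap with the second set.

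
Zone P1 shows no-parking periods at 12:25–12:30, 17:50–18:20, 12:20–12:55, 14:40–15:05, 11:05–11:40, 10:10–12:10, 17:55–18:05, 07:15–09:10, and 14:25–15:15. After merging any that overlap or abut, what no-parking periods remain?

07:15–09:10, 10:10–12:10, 12:20–12:55, 14:25–15:15, 17:50–18:20

Sort by start: 07:15–09:10, 10:10–12:10, 11:05–11:40, 12:20–12:55, 12:25–12:30, 14:25–15:15, 14:40–15:05, 17:50–18:20, 17:55–18:05.
10:10–12:10 is disjoint → start new block.
11:05–11:40 overlaps/touches 10:10–12:10 → extend to 10:10–12:10.
12:20–12:55 is disjoint → start new block.
12:25–12:30 overlaps/touches 12:20–12:55 → extend to 12:20–12:55.
14:25–15:15 is disjoint → start new block.
14:40–15:05 overlaps/touches 14:25–15:15 → extend to 14:25–15:15.
17:50–18:20 is disjoint → start new block.
17:55–18:05 overlaps/touches 17:50–18:20 → extend to 17:50–18:20.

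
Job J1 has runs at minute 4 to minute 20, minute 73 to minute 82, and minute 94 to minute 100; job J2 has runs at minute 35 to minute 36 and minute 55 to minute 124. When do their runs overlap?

minute 4 to minute 20: no overlap with the second set.
minute 73 to minute 82 meets the second set on minute 73 to minute 82.
minute 94 to minute 100 meets the second set on minute 94 to minute 100.

minute 73 to minute 82, minute 94 to minute 100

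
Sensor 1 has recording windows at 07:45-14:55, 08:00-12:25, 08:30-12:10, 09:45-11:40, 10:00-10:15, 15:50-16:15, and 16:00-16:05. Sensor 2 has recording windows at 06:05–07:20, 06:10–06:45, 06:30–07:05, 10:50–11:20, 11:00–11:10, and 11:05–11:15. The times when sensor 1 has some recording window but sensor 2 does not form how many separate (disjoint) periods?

First set merges to 07:45–14:55, 15:50–16:15.
Second set merges to 06:05–07:20, 10:50–11:20.
A \ B = 07:45–10:50, 11:20–14:55, 15:50–16:15.
That is 3 disjoint pieces.

3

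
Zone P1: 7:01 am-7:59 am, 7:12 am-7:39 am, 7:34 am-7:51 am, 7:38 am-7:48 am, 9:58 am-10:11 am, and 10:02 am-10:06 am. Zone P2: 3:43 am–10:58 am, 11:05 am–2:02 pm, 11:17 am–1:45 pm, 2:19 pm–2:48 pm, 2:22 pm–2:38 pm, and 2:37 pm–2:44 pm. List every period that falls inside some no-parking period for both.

Merge the first list: 7:01 am–7:59 am, 9:58 am–10:11 am.
Merge the second list: 3:43 am–10:58 am, 11:05 am–2:02 pm, 2:19 pm–2:48 pm.
7:01 am–7:59 am ∩ B → 7:01 am–7:59 am.
9:58 am–10:11 am ∩ B → 9:58 am–10:11 am.

7:01 am–7:59 am, 9:58 am–10:11 am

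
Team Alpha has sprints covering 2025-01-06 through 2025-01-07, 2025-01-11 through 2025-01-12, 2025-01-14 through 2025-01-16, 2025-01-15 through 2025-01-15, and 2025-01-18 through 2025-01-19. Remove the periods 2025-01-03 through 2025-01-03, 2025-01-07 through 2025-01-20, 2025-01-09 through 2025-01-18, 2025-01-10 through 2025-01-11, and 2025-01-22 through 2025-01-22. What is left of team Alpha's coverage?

A, merged: 2025-01-06 through 2025-01-07, 2025-01-11 through 2025-01-12, 2025-01-14 through 2025-01-16, 2025-01-18 through 2025-01-19.
B, merged: 2025-01-03 through 2025-01-03, 2025-01-07 through 2025-01-20, 2025-01-22 through 2025-01-22.
2025-01-06 through 2025-01-07 with B removed leaves 2025-01-06 through 2025-01-06.
2025-01-11 through 2025-01-12 lies entirely inside B → drops out.
2025-01-14 through 2025-01-16 lies entirely inside B → drops out.
2025-01-18 through 2025-01-19 lies entirely inside B → drops out.

2025-01-06 through 2025-01-06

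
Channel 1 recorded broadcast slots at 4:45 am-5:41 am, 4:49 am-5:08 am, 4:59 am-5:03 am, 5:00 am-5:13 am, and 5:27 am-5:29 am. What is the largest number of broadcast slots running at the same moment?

Sweep endpoints in order; track running count of active intervals.
Peak of 4 reached at 5:00 am.

4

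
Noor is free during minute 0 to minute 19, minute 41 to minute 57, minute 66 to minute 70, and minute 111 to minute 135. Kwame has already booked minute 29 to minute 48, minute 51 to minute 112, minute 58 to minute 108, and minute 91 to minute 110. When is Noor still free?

minute 0 to minute 19, minute 48 to minute 51, minute 112 to minute 135

Second set merges to minute 29 to minute 48, minute 51 to minute 112.
minute 0 to minute 19: nothing removed.
minute 41 to minute 57 \ B = minute 48 to minute 51.
minute 66 to minute 70: entirely removed.
minute 111 to minute 135 \ B = minute 112 to minute 135.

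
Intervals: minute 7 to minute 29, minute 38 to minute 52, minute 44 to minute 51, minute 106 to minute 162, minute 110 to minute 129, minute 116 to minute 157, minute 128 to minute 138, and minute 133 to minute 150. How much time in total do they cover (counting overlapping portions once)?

Merged: minute 7 to minute 29, minute 38 to minute 52, minute 106 to minute 162.
Lengths: 22 minutes + 14 minutes + 56 minutes = 92 minutes.

92 minutes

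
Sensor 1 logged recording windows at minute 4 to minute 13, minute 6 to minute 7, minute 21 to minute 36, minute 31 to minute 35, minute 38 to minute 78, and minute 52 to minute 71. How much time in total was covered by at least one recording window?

64 minutes

Merged: minute 4 to minute 13, minute 21 to minute 36, minute 38 to minute 78.
Lengths: 9 minutes + 15 minutes + 40 minutes = 64 minutes.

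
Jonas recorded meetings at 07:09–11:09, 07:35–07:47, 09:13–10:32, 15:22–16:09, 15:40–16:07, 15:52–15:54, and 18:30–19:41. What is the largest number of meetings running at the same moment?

3

At 15:52, 3 of the intervals are simultaneously active.
No point has more.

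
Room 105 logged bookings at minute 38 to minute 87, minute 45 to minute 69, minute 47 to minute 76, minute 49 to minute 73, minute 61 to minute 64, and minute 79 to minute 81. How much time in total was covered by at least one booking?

Merged: minute 38 to minute 87.
Length: 49 minutes.

49 minutes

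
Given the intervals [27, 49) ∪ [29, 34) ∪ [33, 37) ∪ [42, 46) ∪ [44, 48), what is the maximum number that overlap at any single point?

Sweep endpoints in order; track running count of active intervals.
Peak of 3 reached at 33.

3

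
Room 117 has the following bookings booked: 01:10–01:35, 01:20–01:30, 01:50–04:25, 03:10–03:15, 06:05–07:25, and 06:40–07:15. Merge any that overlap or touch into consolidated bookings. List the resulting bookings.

01:20–01:30 overlaps/touches 01:10–01:35 → extend to 01:10–01:35.
01:50–04:25 is disjoint → start new block.
03:10–03:15 overlaps/touches 01:50–04:25 → extend to 01:50–04:25.
06:05–07:25 is disjoint → start new block.
06:40–07:15 overlaps/touches 06:05–07:25 → extend to 06:05–07:25.

01:10–01:35, 01:50–04:25, 06:05–07:25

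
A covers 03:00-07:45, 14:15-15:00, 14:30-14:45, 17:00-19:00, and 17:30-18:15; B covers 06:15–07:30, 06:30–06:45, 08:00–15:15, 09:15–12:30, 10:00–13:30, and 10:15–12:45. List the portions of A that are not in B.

03:00-06:15, 07:30-07:45, 17:00-19:00

Merge the first list: 03:00-07:45, 14:15-15:00, 17:00-19:00.
Merge the second list: 06:15-07:30, 08:00-15:15.
03:00-07:45 minus B → 03:00-06:15, 07:30-07:45.
14:15-15:00: fully covered by B → removed.
17:00-19:00: no B overlap → unchanged.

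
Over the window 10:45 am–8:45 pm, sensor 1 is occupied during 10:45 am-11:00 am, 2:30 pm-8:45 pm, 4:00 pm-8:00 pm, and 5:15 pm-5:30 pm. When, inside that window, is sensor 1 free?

11:00 am–2:30 pm

Covered (merged): 10:45 am–11:00 am, 2:30 pm–8:45 pm.
Gaps within 10:45 am–8:45 pm: 11:00 am–2:30 pm.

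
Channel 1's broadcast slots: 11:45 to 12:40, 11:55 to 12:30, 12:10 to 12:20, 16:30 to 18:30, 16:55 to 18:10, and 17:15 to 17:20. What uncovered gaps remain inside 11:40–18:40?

11:40-11:45, 12:40-16:30, 18:30-18:40

Covered (merged): 11:45-12:40, 16:30-18:30.
Gaps within 11:40-18:40: 11:40-11:45, 12:40-16:30, 18:30-18:40.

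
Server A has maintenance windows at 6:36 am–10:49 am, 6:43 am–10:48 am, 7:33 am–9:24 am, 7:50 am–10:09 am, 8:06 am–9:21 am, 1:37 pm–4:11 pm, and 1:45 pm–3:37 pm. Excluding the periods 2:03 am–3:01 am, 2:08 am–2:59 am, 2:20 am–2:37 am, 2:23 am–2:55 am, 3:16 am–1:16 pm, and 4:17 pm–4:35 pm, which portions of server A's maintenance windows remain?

1:37 pm–4:11 pm

Merge the first list: 6:36 am–10:49 am, 1:37 pm–4:11 pm.
Merge the second list: 2:03 am–3:01 am, 3:16 am–1:16 pm, 4:17 pm–4:35 pm.
6:36 am–10:49 am: entirely removed.
1:37 pm–4:11 pm: nothing removed.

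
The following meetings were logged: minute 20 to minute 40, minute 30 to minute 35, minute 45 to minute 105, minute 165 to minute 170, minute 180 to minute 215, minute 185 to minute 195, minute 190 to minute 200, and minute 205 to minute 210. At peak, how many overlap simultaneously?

Sweep endpoints in order; track running count of active intervals.
Peak of 3 reached at minute 190.

3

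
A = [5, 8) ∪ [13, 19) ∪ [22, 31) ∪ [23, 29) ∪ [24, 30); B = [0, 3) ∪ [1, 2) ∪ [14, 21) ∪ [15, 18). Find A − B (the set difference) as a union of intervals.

[5, 8) ∪ [13, 14) ∪ [22, 31)

Merge the first list: [5, 8), [13, 19), [22, 31).
Merge the second list: [0, 3), [14, 21).
[5, 8) is untouched.
[13, 19) with B removed leaves [13, 14).
[22, 31) is untouched.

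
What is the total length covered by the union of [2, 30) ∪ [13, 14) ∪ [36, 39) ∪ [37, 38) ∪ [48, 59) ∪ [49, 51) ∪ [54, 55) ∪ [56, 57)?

Merged: [2, 30), [36, 39), [48, 59).
Lengths: 28 + 3 + 11 = 42.

42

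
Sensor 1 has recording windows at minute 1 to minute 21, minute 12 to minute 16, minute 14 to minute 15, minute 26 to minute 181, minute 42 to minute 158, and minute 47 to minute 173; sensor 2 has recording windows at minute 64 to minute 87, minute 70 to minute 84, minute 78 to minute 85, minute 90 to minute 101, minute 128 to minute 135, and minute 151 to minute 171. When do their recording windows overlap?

Merge the first list: minute 1 to minute 21, minute 26 to minute 181.
Merge the second list: minute 64 to minute 87, minute 90 to minute 101, minute 128 to minute 135, minute 151 to minute 171.
minute 1 to minute 21: no overlap with the second set.
minute 26 to minute 181 meets the second set on minute 64 to minute 87, minute 90 to minute 101, minute 128 to minute 135, minute 151 to minute 171.

minute 64 to minute 87, minute 90 to minute 101, minute 128 to minute 135, minute 151 to minute 171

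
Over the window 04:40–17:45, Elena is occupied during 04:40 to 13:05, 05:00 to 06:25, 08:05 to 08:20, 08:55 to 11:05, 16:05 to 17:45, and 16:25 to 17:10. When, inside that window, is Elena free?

After merging, the occupied span is 04:40–13:05, 16:05–17:45.
Gaps within 04:40–17:45: 13:05–16:05.

13:05–16:05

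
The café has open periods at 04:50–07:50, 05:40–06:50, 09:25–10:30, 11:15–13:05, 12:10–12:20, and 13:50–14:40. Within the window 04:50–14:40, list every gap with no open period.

07:50–09:25, 10:30–11:15, 13:05–13:50

Covered (merged): 04:50–07:50, 09:25–10:30, 11:15–13:05, 13:50–14:40.
Uncovered inside 04:50–14:40: 07:50–09:25, 10:30–11:15, 13:05–13:50.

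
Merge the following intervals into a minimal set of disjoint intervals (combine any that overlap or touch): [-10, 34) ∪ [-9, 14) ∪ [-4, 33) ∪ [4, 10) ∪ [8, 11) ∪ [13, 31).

[-9, 14) overlaps/touches [-10, 34) → extend to [-10, 34).
[-4, 33) overlaps/touches [-10, 34) → extend to [-10, 34).
[4, 10) overlaps/touches [-10, 34) → extend to [-10, 34).
[8, 11) overlaps/touches [-10, 34) → extend to [-10, 34).
[13, 31) overlaps/touches [-10, 34) → extend to [-10, 34).

[-10, 34)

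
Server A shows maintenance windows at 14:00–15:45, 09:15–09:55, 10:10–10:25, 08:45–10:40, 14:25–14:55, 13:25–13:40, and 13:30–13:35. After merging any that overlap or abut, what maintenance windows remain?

08:45–10:40, 13:25–13:40, 14:00–15:45

Sort by start: 08:45–10:40, 09:15–09:55, 10:10–10:25, 13:25–13:40, 13:30–13:35, 14:00–15:45, 14:25–14:55.
09:15–09:55 overlaps/touches 08:45–10:40 → extend to 08:45–10:40.
10:10–10:25 overlaps/touches 08:45–10:40 → extend to 08:45–10:40.
13:25–13:40 is disjoint → start new block.
13:30–13:35 overlaps/touches 13:25–13:40 → extend to 13:25–13:40.
14:00–15:45 is disjoint → start new block.
14:25–14:55 overlaps/touches 14:00–15:45 → extend to 14:00–15:45.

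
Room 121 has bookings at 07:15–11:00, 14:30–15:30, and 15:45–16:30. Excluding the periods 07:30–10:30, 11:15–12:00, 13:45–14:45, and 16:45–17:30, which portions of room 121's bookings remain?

07:15-11:00 \ B = 07:15-07:30, 10:30-11:00.
14:30-15:30 \ B = 14:45-15:30.
15:45-16:30: nothing removed.

07:15-07:30, 10:30-11:00, 14:45-15:30, 15:45-16:30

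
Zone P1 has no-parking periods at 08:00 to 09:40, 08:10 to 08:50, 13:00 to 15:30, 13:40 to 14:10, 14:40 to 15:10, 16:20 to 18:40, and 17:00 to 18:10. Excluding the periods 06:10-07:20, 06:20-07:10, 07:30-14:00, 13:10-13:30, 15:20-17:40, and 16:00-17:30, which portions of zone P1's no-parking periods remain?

14:00–15:20, 17:40–18:40

A, merged: 08:00–09:40, 13:00–15:30, 16:20–18:40.
B, merged: 06:10–07:20, 07:30–14:00, 15:20–17:40.
08:00–09:40: fully covered by B → removed.
13:00–15:30 minus B → 14:00–15:20.
16:20–18:40 minus B → 17:40–18:40.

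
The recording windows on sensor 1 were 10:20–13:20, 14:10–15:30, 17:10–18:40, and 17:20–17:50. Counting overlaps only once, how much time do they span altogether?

5 h 50 min

Merged: 10:20–13:20, 14:10–15:30, 17:10–18:40.
Lengths: 3 h + 1 h 20 min + 1 h 30 min = 5 h 50 min.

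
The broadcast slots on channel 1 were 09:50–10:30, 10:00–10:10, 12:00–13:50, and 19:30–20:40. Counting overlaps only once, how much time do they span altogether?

Merged: 09:50-10:30, 12:00-13:50, 19:30-20:40.
Lengths: 40 min + 1 h 50 min + 1 h 10 min = 3 h 40 min.

3 h 40 min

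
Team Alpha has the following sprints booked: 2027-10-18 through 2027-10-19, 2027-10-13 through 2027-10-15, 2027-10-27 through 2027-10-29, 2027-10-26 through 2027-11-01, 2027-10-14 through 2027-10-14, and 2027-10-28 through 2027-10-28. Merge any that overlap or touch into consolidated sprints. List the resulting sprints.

Sort by start: 2027-10-13 through 2027-10-15, 2027-10-14 through 2027-10-14, 2027-10-18 through 2027-10-19, 2027-10-26 through 2027-11-01, 2027-10-27 through 2027-10-29, 2027-10-28 through 2027-10-28.
2027-10-14 through 2027-10-14 overlaps/touches 2027-10-13 through 2027-10-15 → extend to 2027-10-13 through 2027-10-15.
2027-10-18 through 2027-10-19 is disjoint → start new block.
2027-10-26 through 2027-11-01 is disjoint → start new block.
2027-10-27 through 2027-10-29 overlaps/touches 2027-10-26 through 2027-11-01 → extend to 2027-10-26 through 2027-11-01.
2027-10-28 through 2027-10-28 overlaps/touches 2027-10-26 through 2027-11-01 → extend to 2027-10-26 through 2027-11-01.

2027-10-13 through 2027-10-15, 2027-10-18 through 2027-10-19, 2027-10-26 through 2027-11-01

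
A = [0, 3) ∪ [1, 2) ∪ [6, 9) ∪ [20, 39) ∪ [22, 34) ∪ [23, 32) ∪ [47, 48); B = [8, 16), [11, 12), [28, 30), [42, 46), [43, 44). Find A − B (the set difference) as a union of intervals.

[0, 3) ∪ [6, 8) ∪ [20, 28) ∪ [30, 39) ∪ [47, 48)

First set merges to [0, 3), [6, 9), [20, 39), [47, 48).
Second set merges to [8, 16), [28, 30), [42, 46).
[0, 3): no B overlap → unchanged.
[6, 9) minus B → [6, 8).
[20, 39) minus B → [20, 28), [30, 39).
[47, 48): no B overlap → unchanged.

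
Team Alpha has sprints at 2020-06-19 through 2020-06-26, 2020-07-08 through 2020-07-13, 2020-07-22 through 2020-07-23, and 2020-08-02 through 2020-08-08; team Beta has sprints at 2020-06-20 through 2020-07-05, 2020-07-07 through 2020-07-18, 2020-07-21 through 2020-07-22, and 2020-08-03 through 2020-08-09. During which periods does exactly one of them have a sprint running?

Only in the first: 2020-06-19 through 2020-06-19, 2020-07-23 through 2020-07-23, 2020-08-02 through 2020-08-02.
Only in the second: 2020-06-27 through 2020-07-05, 2020-07-07 through 2020-07-07, 2020-07-14 through 2020-07-18, 2020-07-21 through 2020-07-21, 2020-08-09 through 2020-08-09.
Together these are the periods covered by exactly one.

2020-06-19 through 2020-06-19, 2020-06-27 through 2020-07-05, 2020-07-07 through 2020-07-07, 2020-07-14 through 2020-07-18, 2020-07-21 through 2020-07-21, 2020-07-23 through 2020-07-23, 2020-08-02 through 2020-08-02, 2020-08-09 through 2020-08-09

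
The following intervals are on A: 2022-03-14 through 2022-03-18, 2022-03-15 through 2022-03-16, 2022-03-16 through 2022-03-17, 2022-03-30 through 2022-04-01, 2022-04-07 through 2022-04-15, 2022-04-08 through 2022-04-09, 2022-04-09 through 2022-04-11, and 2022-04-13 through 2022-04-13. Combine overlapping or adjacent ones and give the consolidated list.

2022-03-14 through 2022-03-18, 2022-03-30 through 2022-04-01, 2022-04-07 through 2022-04-15

2022-03-15 through 2022-03-16 overlaps/touches 2022-03-14 through 2022-03-18 → extend to 2022-03-14 through 2022-03-18.
2022-03-16 through 2022-03-17 overlaps/touches 2022-03-14 through 2022-03-18 → extend to 2022-03-14 through 2022-03-18.
2022-03-30 through 2022-04-01 is disjoint → start new block.
2022-04-07 through 2022-04-15 is disjoint → start new block.
2022-04-08 through 2022-04-09 overlaps/touches 2022-04-07 through 2022-04-15 → extend to 2022-04-07 through 2022-04-15.
2022-04-09 through 2022-04-11 overlaps/touches 2022-04-07 through 2022-04-15 → extend to 2022-04-07 through 2022-04-15.
2022-04-13 through 2022-04-13 overlaps/touches 2022-04-07 through 2022-04-15 → extend to 2022-04-07 through 2022-04-15.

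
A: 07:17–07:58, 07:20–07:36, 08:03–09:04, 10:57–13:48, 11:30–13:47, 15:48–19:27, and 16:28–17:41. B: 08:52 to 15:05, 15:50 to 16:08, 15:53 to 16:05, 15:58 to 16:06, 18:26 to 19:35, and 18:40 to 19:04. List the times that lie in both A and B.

08:52–09:04, 10:57–13:48, 15:50–16:08, 18:26–19:27

Merge the first list: 07:17–07:58, 08:03–09:04, 10:57–13:48, 15:48–19:27.
Merge the second list: 08:52–15:05, 15:50–16:08, 18:26–19:35.
07:17–07:58 falls entirely outside B.
08:03–09:04 overlaps B on 08:52–09:04.
10:57–13:48 overlaps B on 10:57–13:48.
15:48–19:27 overlaps B on 15:50–16:08, 18:26–19:27.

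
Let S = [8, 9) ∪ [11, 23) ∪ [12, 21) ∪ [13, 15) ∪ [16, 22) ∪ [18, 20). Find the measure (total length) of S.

13

Merged: [8, 9), [11, 23).
Lengths: 1 + 12 = 13.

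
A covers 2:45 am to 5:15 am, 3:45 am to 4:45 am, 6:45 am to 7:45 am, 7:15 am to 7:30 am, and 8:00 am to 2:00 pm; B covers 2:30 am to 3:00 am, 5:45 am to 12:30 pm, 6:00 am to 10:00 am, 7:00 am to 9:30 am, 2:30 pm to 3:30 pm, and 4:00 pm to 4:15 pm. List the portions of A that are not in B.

3:00 am–5:15 am, 12:30 pm–2:00 pm

A, merged: 2:45 am–5:15 am, 6:45 am–7:45 am, 8:00 am–2:00 pm.
B, merged: 2:30 am–3:00 am, 5:45 am–12:30 pm, 2:30 pm–3:30 pm, 4:00 pm–4:15 pm.
2:45 am–5:15 am \ B = 3:00 am–5:15 am.
6:45 am–7:45 am: entirely removed.
8:00 am–2:00 pm \ B = 12:30 pm–2:00 pm.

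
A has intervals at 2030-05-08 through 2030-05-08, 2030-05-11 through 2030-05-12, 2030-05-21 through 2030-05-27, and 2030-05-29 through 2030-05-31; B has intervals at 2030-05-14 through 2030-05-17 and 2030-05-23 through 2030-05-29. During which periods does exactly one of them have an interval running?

2030-05-08 through 2030-05-08, 2030-05-11 through 2030-05-12, 2030-05-14 through 2030-05-17, 2030-05-21 through 2030-05-22, 2030-05-28 through 2030-05-28, 2030-05-30 through 2030-05-31

A but not B: 2030-05-08 through 2030-05-08, 2030-05-11 through 2030-05-12, 2030-05-21 through 2030-05-22, 2030-05-30 through 2030-05-31.
B but not A: 2030-05-14 through 2030-05-17, 2030-05-28 through 2030-05-28.
Combining gives A △ B.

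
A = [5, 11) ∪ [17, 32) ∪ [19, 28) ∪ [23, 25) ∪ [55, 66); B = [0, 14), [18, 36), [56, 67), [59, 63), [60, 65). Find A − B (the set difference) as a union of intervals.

[17, 18) ∪ [55, 56)

Merge the first list: [5, 11), [17, 32), [55, 66).
Merge the second list: [0, 14), [18, 36), [56, 67).
[5, 11) lies entirely inside B → drops out.
[17, 32) with B removed leaves [17, 18).
[55, 66) with B removed leaves [55, 56).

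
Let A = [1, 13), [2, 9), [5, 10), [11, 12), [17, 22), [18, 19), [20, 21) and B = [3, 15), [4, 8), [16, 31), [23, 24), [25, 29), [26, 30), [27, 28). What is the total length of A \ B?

First set merges to [1, 13), [17, 22).
Second set merges to [3, 15), [16, 31).
A \ B = [1, 3).
Total: 2.

2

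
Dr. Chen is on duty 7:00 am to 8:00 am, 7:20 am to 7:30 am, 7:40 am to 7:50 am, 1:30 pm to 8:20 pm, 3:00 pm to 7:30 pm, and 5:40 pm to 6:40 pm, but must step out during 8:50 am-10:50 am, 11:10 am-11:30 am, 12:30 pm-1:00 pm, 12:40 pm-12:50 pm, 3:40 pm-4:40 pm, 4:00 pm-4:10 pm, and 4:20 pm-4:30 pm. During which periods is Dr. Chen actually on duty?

First set merges to 7:00 am–8:00 am, 1:30 pm–8:20 pm.
Second set merges to 8:50 am–10:50 am, 11:10 am–11:30 am, 12:30 pm–1:00 pm, 3:40 pm–4:40 pm.
7:00 am–8:00 am: no B overlap → unchanged.
1:30 pm–8:20 pm minus B → 1:30 pm–3:40 pm, 4:40 pm–8:20 pm.

7:00 am–8:00 am, 1:30 pm–3:40 pm, 4:40 pm–8:20 pm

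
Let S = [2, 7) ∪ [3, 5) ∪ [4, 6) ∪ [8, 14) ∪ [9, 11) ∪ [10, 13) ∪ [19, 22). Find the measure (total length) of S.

Merged: [2, 7), [8, 14), [19, 22).
Lengths: 5 + 6 + 3 = 14.

14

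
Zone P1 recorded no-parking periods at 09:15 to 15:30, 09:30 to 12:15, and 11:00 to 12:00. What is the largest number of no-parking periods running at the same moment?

3

At 11:00, 3 of the intervals are simultaneously active.
No point has more.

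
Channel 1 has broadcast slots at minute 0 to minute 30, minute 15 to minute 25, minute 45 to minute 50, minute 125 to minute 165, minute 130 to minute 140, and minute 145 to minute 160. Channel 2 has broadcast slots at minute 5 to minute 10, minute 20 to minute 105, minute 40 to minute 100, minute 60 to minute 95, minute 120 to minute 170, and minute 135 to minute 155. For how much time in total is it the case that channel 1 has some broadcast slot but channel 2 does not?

15 minutes

A, merged: minute 0 to minute 30, minute 45 to minute 50, minute 125 to minute 165.
B, merged: minute 5 to minute 10, minute 20 to minute 105, minute 120 to minute 170.
A \ B = minute 0 to minute 5, minute 10 to minute 20.
Total: 5 minutes + 10 minutes = 15 minutes.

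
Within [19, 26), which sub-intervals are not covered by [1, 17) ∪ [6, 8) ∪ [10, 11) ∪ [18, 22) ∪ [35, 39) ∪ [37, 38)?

The merged coverage is [1, 17), [18, 22), [35, 39).
Uncovered inside [19, 26): [22, 26).

[22, 26)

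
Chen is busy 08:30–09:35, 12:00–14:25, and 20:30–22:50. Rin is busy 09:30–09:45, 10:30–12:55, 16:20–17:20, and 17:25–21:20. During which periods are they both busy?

08:30–09:35 meets the second set on 09:30–09:35.
12:00–14:25 meets the second set on 12:00–12:55.
20:30–22:50 meets the second set on 20:30–21:20.

09:30–09:35, 12:00–12:55, 20:30–21:20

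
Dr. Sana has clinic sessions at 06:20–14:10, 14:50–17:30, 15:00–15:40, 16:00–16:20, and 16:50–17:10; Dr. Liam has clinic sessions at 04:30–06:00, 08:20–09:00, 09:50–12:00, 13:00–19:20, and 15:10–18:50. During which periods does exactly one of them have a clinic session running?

A, merged: 06:20–14:10, 14:50–17:30.
B, merged: 04:30–06:00, 08:20–09:00, 09:50–12:00, 13:00–19:20.
A but not B: 06:20–08:20, 09:00–09:50, 12:00–13:00.
B but not A: 04:30–06:00, 14:10–14:50, 17:30–19:20.
Combining gives A △ B.

04:30–06:00, 06:20–08:20, 09:00–09:50, 12:00–13:00, 14:10–14:50, 17:30–19:20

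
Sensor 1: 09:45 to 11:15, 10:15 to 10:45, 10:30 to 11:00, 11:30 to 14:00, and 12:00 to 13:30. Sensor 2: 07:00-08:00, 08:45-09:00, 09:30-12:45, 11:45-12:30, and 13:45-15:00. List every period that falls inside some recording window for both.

Merge the first list: 09:45–11:15, 11:30–14:00.
Merge the second list: 07:00–08:00, 08:45–09:00, 09:30–12:45, 13:45–15:00.
09:45–11:15 meets the second set on 09:45–11:15.
11:30–14:00 meets the second set on 11:30–12:45, 13:45–14:00.

09:45–11:15, 11:30–12:45, 13:45–14:00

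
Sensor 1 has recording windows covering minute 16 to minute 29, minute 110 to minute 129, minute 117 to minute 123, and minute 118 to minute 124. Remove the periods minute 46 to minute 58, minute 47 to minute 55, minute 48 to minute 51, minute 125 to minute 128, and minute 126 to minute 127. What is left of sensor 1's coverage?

minute 16 to minute 29, minute 110 to minute 125, minute 128 to minute 129

Merge the first list: minute 16 to minute 29, minute 110 to minute 129.
Merge the second list: minute 46 to minute 58, minute 125 to minute 128.
minute 16 to minute 29 is untouched.
minute 110 to minute 129 with B removed leaves minute 110 to minute 125, minute 128 to minute 129.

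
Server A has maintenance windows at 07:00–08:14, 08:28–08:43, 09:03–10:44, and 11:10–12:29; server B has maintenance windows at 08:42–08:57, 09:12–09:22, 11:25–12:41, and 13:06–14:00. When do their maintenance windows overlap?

07:00–08:14: no overlap with the second set.
08:28–08:43 meets the second set on 08:42–08:43.
09:03–10:44 meets the second set on 09:12–09:22.
11:10–12:29 meets the second set on 11:25–12:29.

08:42–08:43, 09:12–09:22, 11:25–12:29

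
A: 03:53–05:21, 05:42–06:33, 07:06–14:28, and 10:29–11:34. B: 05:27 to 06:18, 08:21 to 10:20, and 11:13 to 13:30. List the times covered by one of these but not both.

03:53–05:21, 05:27–05:42, 06:18–06:33, 07:06–08:21, 10:20–11:13, 13:30–14:28

A, merged: 03:53–05:21, 05:42–06:33, 07:06–14:28.
A \ B = 03:53–05:21, 06:18–06:33, 07:06–08:21, 10:20–11:13, 13:30–14:28.
B \ A = 05:27–05:42.
Union of the two gives the symmetric difference.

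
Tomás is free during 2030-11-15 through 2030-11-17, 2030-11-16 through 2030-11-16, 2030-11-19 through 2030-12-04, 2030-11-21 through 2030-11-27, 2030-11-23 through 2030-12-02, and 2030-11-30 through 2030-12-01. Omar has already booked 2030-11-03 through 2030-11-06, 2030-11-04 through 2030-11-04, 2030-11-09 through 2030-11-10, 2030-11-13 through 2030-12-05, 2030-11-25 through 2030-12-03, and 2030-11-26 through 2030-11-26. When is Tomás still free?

none

Merge the first list: 2030-11-15 through 2030-11-17, 2030-11-19 through 2030-12-04.
Merge the second list: 2030-11-03 through 2030-11-06, 2030-11-09 through 2030-11-10, 2030-11-13 through 2030-12-05.
2030-11-15 through 2030-11-17: entirely removed.
2030-11-19 through 2030-12-04: entirely removed.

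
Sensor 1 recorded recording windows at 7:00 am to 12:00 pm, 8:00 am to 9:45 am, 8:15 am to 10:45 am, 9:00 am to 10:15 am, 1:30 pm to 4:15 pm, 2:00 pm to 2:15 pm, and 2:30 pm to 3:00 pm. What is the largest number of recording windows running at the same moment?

4

Walk the sorted start/end points keeping a running depth.
The depth first hits 4 at 9:00 am.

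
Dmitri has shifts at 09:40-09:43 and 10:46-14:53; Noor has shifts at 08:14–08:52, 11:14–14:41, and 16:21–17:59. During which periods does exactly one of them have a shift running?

Only in the first: 09:40–09:43, 10:46–11:14, 14:41–14:53.
Only in the second: 08:14–08:52, 16:21–17:59.
Together these are the periods covered by exactly one.

08:14–08:52, 09:40–09:43, 10:46–11:14, 14:41–14:53, 16:21–17:59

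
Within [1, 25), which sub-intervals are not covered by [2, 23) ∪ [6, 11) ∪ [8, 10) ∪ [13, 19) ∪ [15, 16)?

The merged coverage is [2, 23).
Uncovered inside [1, 25): [1, 2), [23, 25).

[1, 2) ∪ [23, 25)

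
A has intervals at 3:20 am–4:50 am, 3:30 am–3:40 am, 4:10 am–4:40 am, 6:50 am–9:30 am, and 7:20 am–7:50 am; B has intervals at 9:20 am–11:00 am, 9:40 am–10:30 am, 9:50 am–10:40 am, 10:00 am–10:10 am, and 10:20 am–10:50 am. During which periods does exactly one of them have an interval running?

A, merged: 3:20 am–4:50 am, 6:50 am–9:30 am.
B, merged: 9:20 am–11:00 am.
A \ B = 3:20 am–4:50 am, 6:50 am–9:20 am.
B \ A = 9:30 am–11:00 am.
Union of the two gives the symmetric difference.

3:20 am–4:50 am, 6:50 am–9:20 am, 9:30 am–11:00 am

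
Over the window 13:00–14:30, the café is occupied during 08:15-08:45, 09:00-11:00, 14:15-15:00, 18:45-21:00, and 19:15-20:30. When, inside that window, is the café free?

13:00-14:15

Covered (merged): 08:15-08:45, 09:00-11:00, 14:15-15:00, 18:45-21:00.
Uncovered inside 13:00-14:30: 13:00-14:15.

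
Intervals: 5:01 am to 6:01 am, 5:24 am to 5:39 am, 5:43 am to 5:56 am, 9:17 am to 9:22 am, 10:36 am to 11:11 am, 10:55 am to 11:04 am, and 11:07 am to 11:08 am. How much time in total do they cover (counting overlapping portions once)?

Merged: 5:01 am–6:01 am, 9:17 am–9:22 am, 10:36 am–11:11 am.
Lengths: 1 h + 5 min + 35 min = 1 h 40 min.

1 h 40 min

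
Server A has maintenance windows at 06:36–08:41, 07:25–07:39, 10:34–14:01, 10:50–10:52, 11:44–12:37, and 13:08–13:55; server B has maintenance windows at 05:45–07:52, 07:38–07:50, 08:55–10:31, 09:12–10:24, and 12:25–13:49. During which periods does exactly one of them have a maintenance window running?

A, merged: 06:36–08:41, 10:34–14:01.
B, merged: 05:45–07:52, 08:55–10:31, 12:25–13:49.
A but not B: 07:52–08:41, 10:34–12:25, 13:49–14:01.
B but not A: 05:45–06:36, 08:55–10:31.
Combining gives A △ B.

05:45–06:36, 07:52–08:41, 08:55–10:31, 10:34–12:25, 13:49–14:01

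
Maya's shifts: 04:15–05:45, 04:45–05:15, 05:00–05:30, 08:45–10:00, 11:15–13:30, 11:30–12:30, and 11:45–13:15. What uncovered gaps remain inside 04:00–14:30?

04:00–04:15, 05:45–08:45, 10:00–11:15, 13:30–14:30

After merging, the occupied span is 04:15–05:45, 08:45–10:00, 11:15–13:30.
Gaps within 04:00–14:30: 04:00–04:15, 05:45–08:45, 10:00–11:15, 13:30–14:30.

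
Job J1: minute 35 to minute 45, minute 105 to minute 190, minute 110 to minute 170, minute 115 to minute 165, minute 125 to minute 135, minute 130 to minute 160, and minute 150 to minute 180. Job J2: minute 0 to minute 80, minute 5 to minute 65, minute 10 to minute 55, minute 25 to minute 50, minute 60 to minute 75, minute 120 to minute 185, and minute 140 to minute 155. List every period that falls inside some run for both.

minute 35 to minute 45, minute 120 to minute 185

First set merges to minute 35 to minute 45, minute 105 to minute 190.
Second set merges to minute 0 to minute 80, minute 120 to minute 185.
minute 35 to minute 45 ∩ B → minute 35 to minute 45.
minute 105 to minute 190 ∩ B → minute 120 to minute 185.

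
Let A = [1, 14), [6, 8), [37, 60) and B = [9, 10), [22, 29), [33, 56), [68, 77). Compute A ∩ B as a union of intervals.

[9, 10) ∪ [37, 56)

Merge the first list: [1, 14), [37, 60).
[1, 14) overlaps B on [9, 10).
[37, 60) overlaps B on [37, 56).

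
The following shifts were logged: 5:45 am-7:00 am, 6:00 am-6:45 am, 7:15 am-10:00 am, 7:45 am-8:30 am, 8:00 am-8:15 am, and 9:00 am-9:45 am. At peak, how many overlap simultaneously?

At 8:00 am, 3 of the intervals are simultaneously active.
No point has more.

3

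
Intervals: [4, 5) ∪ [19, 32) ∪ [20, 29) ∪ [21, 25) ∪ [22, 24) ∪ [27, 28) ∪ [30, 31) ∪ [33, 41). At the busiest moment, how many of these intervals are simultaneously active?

Walk the sorted start/end points keeping a running depth.
The depth first hits 4 at 22.

4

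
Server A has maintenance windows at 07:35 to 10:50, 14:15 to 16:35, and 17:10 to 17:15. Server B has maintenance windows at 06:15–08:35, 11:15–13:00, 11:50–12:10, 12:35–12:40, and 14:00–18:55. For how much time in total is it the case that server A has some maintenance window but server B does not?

2 h 15 min

Merge the second list: 06:15–08:35, 11:15–13:00, 14:00–18:55.
A \ B = 08:35–10:50.
Total: 2 h 15 min.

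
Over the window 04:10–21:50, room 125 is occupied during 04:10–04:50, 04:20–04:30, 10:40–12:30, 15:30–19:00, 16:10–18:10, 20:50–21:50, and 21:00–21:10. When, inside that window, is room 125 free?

04:50–10:40, 12:30–15:30, 19:00–20:50

The merged coverage is 04:10–04:50, 10:40–12:30, 15:30–19:00, 20:50–21:50.
Complement within 04:10–21:50: 04:50–10:40, 12:30–15:30, 19:00–20:50.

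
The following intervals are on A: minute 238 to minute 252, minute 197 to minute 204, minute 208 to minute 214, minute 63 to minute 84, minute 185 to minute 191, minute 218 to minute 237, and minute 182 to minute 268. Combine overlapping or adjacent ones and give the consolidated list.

minute 63 to minute 84, minute 182 to minute 268

Sort by start: minute 63 to minute 84, minute 182 to minute 268, minute 185 to minute 191, minute 197 to minute 204, minute 208 to minute 214, minute 218 to minute 237, minute 238 to minute 252.
minute 182 to minute 268 is disjoint → start new block.
minute 185 to minute 191 overlaps/touches minute 182 to minute 268 → extend to minute 182 to minute 268.
minute 197 to minute 204 overlaps/touches minute 182 to minute 268 → extend to minute 182 to minute 268.
minute 208 to minute 214 overlaps/touches minute 182 to minute 268 → extend to minute 182 to minute 268.
minute 218 to minute 237 overlaps/touches minute 182 to minute 268 → extend to minute 182 to minute 268.
minute 238 to minute 252 overlaps/touches minute 182 to minute 268 → extend to minute 182 to minute 268.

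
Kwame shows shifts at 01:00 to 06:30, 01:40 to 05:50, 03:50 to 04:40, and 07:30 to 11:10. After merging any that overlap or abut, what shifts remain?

01:00–06:30, 07:30–11:10

01:40–05:50 overlaps/touches 01:00–06:30 → extend to 01:00–06:30.
03:50–04:40 overlaps/touches 01:00–06:30 → extend to 01:00–06:30.
07:30–11:10 is disjoint → start new block.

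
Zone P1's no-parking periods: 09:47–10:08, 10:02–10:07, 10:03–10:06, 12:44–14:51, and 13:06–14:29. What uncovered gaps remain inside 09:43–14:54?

09:43-09:47, 10:08-12:44, 14:51-14:54

Covered (merged): 09:47-10:08, 12:44-14:51.
Complement within 09:43-14:54: 09:43-09:47, 10:08-12:44, 14:51-14:54.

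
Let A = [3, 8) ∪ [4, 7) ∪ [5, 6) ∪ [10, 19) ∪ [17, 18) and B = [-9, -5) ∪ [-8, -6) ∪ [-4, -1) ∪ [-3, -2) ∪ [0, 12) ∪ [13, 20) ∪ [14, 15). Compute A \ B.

[12, 13)

A, merged: [3, 8), [10, 19).
B, merged: [-9, -5), [-4, -1), [0, 12), [13, 20).
[3, 8): entirely removed.
[10, 19) \ B = [12, 13).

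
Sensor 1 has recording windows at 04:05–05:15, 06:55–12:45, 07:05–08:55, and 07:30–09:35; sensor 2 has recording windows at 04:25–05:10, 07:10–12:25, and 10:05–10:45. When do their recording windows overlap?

A, merged: 04:05–05:15, 06:55–12:45.
B, merged: 04:25–05:10, 07:10–12:25.
04:05–05:15 ∩ B → 04:25–05:10.
06:55–12:45 ∩ B → 07:10–12:25.

04:25–05:10, 07:10–12:25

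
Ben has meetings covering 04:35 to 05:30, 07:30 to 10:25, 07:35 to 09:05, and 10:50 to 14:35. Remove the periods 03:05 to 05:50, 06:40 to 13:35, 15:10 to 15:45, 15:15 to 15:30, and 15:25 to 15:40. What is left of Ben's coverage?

Merge the first list: 04:35–05:30, 07:30–10:25, 10:50–14:35.
Merge the second list: 03:05–05:50, 06:40–13:35, 15:10–15:45.
04:35–05:30: fully covered by B → removed.
07:30–10:25: fully covered by B → removed.
10:50–14:35 minus B → 13:35–14:35.

13:35–14:35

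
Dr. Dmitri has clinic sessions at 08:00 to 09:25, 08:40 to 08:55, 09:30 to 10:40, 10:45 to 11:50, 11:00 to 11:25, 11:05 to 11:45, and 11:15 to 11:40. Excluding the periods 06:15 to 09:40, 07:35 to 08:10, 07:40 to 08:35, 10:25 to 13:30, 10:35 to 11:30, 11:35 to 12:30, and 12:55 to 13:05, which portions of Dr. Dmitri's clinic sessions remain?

09:40-10:25

First set merges to 08:00-09:25, 09:30-10:40, 10:45-11:50.
Second set merges to 06:15-09:40, 10:25-13:30.
08:00-09:25 lies entirely inside B → drops out.
09:30-10:40 with B removed leaves 09:40-10:25.
10:45-11:50 lies entirely inside B → drops out.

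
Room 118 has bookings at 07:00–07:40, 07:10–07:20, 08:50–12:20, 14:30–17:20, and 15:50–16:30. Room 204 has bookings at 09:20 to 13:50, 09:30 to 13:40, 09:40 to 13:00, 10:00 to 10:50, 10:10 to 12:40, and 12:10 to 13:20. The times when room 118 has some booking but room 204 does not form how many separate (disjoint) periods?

Merge the first list: 07:00–07:40, 08:50–12:20, 14:30–17:20.
Merge the second list: 09:20–13:50.
A \ B = 07:00–07:40, 08:50–09:20, 14:30–17:20.
That is 3 disjoint pieces.

3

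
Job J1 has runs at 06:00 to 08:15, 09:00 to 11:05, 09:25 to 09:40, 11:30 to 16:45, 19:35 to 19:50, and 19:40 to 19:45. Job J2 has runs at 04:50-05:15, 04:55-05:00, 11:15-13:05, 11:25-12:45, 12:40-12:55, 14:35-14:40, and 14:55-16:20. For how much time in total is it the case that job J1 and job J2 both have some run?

Merge the first list: 06:00–08:15, 09:00–11:05, 11:30–16:45, 19:35–19:50.
Merge the second list: 04:50–05:15, 11:15–13:05, 14:35–14:40, 14:55–16:20.
A ∩ B = 11:30–13:05, 14:35–14:40, 14:55–16:20.
Total: 1 h 35 min + 5 min + 1 h 25 min = 3 h 5 min.

3 h 5 min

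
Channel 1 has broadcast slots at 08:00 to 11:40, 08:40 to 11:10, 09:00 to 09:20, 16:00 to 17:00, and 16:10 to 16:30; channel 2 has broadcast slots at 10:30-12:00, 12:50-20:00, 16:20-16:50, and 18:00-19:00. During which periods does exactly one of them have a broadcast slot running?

08:00–10:30, 11:40–12:00, 12:50–16:00, 17:00–20:00

A, merged: 08:00–11:40, 16:00–17:00.
B, merged: 10:30–12:00, 12:50–20:00.
A \ B = 08:00–10:30.
B \ A = 11:40–12:00, 12:50–16:00, 17:00–20:00.
Union of the two gives the symmetric difference.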